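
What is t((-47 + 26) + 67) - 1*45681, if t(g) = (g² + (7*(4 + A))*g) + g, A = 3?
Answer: -41265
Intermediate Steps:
t(g) = g² + 50*g (t(g) = (g² + (7*(4 + 3))*g) + g = (g² + (7*7)*g) + g = (g² + 49*g) + g = g² + 50*g)
t((-47 + 26) + 67) - 1*45681 = ((-47 + 26) + 67)*(50 + ((-47 + 26) + 67)) - 1*45681 = (-21 + 67)*(50 + (-21 + 67)) - 45681 = 46*(50 + 46) - 45681 = 46*96 - 45681 = 4416 - 45681 = -41265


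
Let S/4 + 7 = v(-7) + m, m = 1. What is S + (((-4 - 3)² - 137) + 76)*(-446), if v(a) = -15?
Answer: 5268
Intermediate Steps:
S = -84 (S = -28 + 4*(-15 + 1) = -28 + 4*(-14) = -28 - 56 = -84)
S + (((-4 - 3)² - 137) + 76)*(-446) = -84 + (((-4 - 3)² - 137) + 76)*(-446) = -84 + (((-7)² - 137) + 76)*(-446) = -84 + ((49 - 137) + 76)*(-446) = -84 + (-88 + 76)*(-446) = -84 - 12*(-446) = -84 + 5352 = 5268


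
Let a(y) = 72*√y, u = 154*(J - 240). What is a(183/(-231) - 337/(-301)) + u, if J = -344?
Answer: -89936 + 144*√897281/3311 ≈ -89895.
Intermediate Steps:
u = -89936 (u = 154*(-344 - 240) = 154*(-584) = -89936)
a(183/(-231) - 337/(-301)) + u = 72*√(183/(-231) - 337/(-301)) - 89936 = 72*√(183*(-1/231) - 337*(-1/301)) - 89936 = 72*√(-61/77 + 337/301) - 89936 = 72*√(1084/3311) - 89936 = 72*(2*√897281/3311) - 89936 = 144*√897281/3311 - 89936 = -89936 + 144*√897281/3311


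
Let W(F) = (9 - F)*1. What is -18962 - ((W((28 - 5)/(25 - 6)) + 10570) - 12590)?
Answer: -322046/19 ≈ -16950.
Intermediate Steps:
W(F) = 9 - F
-18962 - ((W((28 - 5)/(25 - 6)) + 10570) - 12590) = -18962 - (((9 - (28 - 5)/(25 - 6)) + 10570) - 12590) = -18962 - (((9 - 23/19) + 10570) - 12590) = -18962 - ((148/19 + 10570) - 12590) = -18962 - (200978/19 - 12590) = -18962 - 1*(-38232/19) = -18962 + 38232/19 = -322046/19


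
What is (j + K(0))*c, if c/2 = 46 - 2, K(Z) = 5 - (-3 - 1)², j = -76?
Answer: -7656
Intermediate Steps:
K(Z) = -11 (K(Z) = 5 - 1*(-4)² = 5 - 1*16 = 5 - 16 = -11)
c = 88 (c = 2*(46 - 2) = 2*44 = 88)
(j + K(0))*c = (-76 - 11)*88 = -87*88 = -7656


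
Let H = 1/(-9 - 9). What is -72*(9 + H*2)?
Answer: -640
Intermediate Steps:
H = -1/18 (H = 1/(-18) = -1/18 ≈ -0.055556)
-72*(9 + H*2) = -72*(9 - 1/18*2) = -72*(9 - 1/9) = -72*80/9 = -640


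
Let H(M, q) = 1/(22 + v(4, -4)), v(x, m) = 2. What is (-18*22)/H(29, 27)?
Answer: -9504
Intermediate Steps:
H(M, q) = 1/24 (H(M, q) = 1/(22 + 2) = 1/24)
(-18*22)/H(29, 27) = (-18*22)/(1/24) = -396*24 = -9504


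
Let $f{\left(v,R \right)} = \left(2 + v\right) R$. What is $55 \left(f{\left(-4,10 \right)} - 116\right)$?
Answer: $-7480$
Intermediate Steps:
$f{\left(v,R \right)} = R \left(2 + v\right)$
$55 \left(f{\left(-4,10 \right)} - 116\right) = 55 \left(10 \left(2 - 4\right) - 116\right) = 55 \left(10 \left(-2\right) - 116\right) = 55 \left(-20 - 116\right) = 55 \left(-136\right) = -7480$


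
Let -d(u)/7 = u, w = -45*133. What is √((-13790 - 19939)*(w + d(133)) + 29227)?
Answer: √233298991 ≈ 15274.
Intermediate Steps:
w = -5985
d(u) = -7*u
√((-13790 - 19939)*(w + d(133)) + 29227) = √((-13790 - 19939)*(-5985 - 7*133) + 29227) = √(-33729*(-5985 - 931) + 29227) = √(-33729*(-6916) + 29227) = √(233269764 + 29227) = √233298991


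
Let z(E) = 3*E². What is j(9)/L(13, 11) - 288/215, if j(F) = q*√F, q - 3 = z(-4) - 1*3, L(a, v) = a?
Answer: 27216/2795 ≈ 9.7374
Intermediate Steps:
q = 48 (q = 3 + (3*(-4)² - 1*3) = 3 + (3*16 - 3) = 3 + (48 - 3) = 3 + 45 = 48)
j(F) = 48*√F
j(9)/L(13, 11) - 288/215 = (48*√9)/13 - 288/215 = (48*3)*(1/13) - 288*1/215 = 144*(1/13) - 288/215 = 144/13 - 288/215 = 27216/2795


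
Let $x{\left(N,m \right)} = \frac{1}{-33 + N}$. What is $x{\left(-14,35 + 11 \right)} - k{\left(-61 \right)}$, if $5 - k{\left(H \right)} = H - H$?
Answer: $- \frac{236}{47} \approx -5.0213$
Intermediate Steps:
$k{\left(H \right)} = 5$ ($k{\left(H \right)} = 5 - \left(H - H\right) = 5 - 0 = 5 + 0 = 5$)
$x{\left(-14,35 + 11 \right)} - k{\left(-61 \right)} = \frac{1}{-33 - 14} - 5 = \frac{1}{-47} - 5 = - \frac{1}{47} - 5 = - \frac{236}{47}$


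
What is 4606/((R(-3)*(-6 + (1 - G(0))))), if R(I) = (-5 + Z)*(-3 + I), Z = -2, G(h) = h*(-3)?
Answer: -329/15 ≈ -21.933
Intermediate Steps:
G(h) = -3*h
R(I) = 21 - 7*I (R(I) = (-5 - 2)*(-3 + I) = -7*(-3 + I) = 21 - 7*I)
4606/((R(-3)*(-6 + (1 - G(0))))) = 4606/(((21 - 7*(-3))*(-6 + (1 - (-3)*0)))) = 4606/(((21 + 21)*(-6 + (1 - 1*0)))) = 4606/((42*(-6 + (1 + 0)))) = 4606/((42*(-6 + 1))) = 4606/((42*(-5))) = 4606/(-210) = 4606*(-1/210) = -329/15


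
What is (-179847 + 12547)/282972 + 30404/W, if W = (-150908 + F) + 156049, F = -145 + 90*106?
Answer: 385725493/257080062 ≈ 1.5004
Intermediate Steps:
F = 9395 (F = -145 + 9540 = 9395)
W = 14536 (W = (-150908 + 9395) + 156049 = -141513 + 156049 = 14536)
(-179847 + 12547)/282972 + 30404/W = (-179847 + 12547)/282972 + 30404/14536 = -167300*1/282972 + 30404*(1/14536) = -41825/70743 + 7601/3634 = 385725493/257080062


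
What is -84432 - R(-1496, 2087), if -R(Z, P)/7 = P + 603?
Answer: -65602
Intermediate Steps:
R(Z, P) = -4221 - 7*P (R(Z, P) = -7*(P + 603) = -7*(603 + P) = -4221 - 7*P)
-84432 - R(-1496, 2087) = -84432 - (-4221 - 7*2087) = -84432 - (-4221 - 14609) = -84432 - 1*(-18830) = -84432 + 18830 = -65602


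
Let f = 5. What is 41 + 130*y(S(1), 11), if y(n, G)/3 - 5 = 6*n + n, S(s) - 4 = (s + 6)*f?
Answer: 108461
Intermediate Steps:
S(s) = 34 + 5*s (S(s) = 4 + (s + 6)*5 = 4 + (6 + s)*5 = 4 + (30 + 5*s) = 34 + 5*s)
y(n, G) = 15 + 21*n (y(n, G) = 15 + 3*(6*n + n) = 15 + 3*(7*n) = 15 + 21*n)
41 + 130*y(S(1), 11) = 41 + 130*(15 + 21*(34 + 5*1)) = 41 + 130*(15 + 21*(34 + 5)) = 41 + 130*(15 + 21*39) = 41 + 130*(15 + 819) = 41 + 130*834 = 41 + 108420 = 108461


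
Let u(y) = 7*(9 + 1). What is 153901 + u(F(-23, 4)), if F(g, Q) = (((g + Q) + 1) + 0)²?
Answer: 153971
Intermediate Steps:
F(g, Q) = (1 + Q + g)² (F(g, Q) = (((Q + g) + 1) + 0)² = ((1 + Q + g) + 0)² = (1 + Q + g)²)
u(y) = 70 (u(y) = 7*10 = 70)
153901 + u(F(-23, 4)) = 153901 + 70 = 153971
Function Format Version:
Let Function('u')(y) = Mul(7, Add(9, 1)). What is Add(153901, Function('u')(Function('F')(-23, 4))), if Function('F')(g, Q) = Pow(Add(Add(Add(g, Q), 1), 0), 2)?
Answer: 153971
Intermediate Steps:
Function('F')(g, Q) = Pow(Add(1, Q, g), 2) (Function('F')(g, Q) = Pow(Add(Add(Add(Q, g), 1), 0), 2) = Pow(Add(Add(1, Q, g), 0), 2) = Pow(Add(1, Q, g), 2))
Function('u')(y) = 70 (Function('u')(y) = Mul(7, 10) = 70)
Add(153901, Function('u')(Function('F')(-23, 4))) = Add(153901, 70) = 153971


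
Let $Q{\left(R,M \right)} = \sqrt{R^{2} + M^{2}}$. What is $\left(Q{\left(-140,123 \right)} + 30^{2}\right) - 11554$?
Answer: $-10654 + \sqrt{34729} \approx -10468.0$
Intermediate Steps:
$Q{\left(R,M \right)} = \sqrt{M^{2} + R^{2}}$
$\left(Q{\left(-140,123 \right)} + 30^{2}\right) - 11554 = \left(\sqrt{123^{2} + \left(-140\right)^{2}} + 30^{2}\right) - 11554 = \left(\sqrt{15129 + 19600} + 900\right) - 11554 = \left(\sqrt{34729} + 900\right) - 11554 = \left(900 + \sqrt{34729}\right) - 11554 = -10654 + \sqrt{34729}$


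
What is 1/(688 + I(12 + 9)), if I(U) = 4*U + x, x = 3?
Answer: 1/775 ≈ 0.0012903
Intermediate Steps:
I(U) = 3 + 4*U (I(U) = 4*U + 3 = 3 + 4*U)
1/(688 + I(12 + 9)) = 1/(688 + (3 + 4*(12 + 9))) = 1/(688 + (3 + 4*21)) = 1/(688 + (3 + 84)) = 1/(688 + 87) = 1/775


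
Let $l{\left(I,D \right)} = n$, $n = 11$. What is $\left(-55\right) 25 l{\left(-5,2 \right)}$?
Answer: $-15125$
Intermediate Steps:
$l{\left(I,D \right)} = 11$
$\left(-55\right) 25 l{\left(-5,2 \right)} = \left(-55\right) 25 \cdot 11 = \left(-1375\right) 11 = -15125$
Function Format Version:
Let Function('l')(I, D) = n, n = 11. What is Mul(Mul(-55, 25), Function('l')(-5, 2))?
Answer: -15125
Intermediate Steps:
Function('l')(I, D) = 11
Mul(Mul(-55, 25), Function('l')(-5, 2)) = Mul(Mul(-55, 25), 11) = Mul(-1375, 11) = -15125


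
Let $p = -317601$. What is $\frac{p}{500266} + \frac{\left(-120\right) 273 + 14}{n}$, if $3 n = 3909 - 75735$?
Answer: $\frac{4388853647}{5988684286} \approx 0.73286$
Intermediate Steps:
$n = -23942$ ($n = \frac{3909 - 75735}{3} = \frac{1}{3} \left(-71826\right) = -23942$)
$\frac{p}{500266} + \frac{\left(-120\right) 273 + 14}{n} = - \frac{317601}{500266} + \frac{\left(-120\right) 273 + 14}{-23942} = \left(-317601\right) \frac{1}{500266} + \left(-32760 + 14\right) \left(- \frac{1}{23942}\right) = - \frac{317601}{500266} - - \frac{16373}{11971} = - \frac{317601}{500266} + \frac{16373}{11971} = \frac{4388853647}{5988684286}$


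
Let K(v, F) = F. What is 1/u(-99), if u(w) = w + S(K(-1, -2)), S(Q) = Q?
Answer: -1/101 ≈ -0.0099010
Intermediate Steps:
u(w) = -2 + w (u(w) = w - 2 = -2 + w)
1/u(-99) = 1/(-2 - 99) = 1/(-101) = -1/101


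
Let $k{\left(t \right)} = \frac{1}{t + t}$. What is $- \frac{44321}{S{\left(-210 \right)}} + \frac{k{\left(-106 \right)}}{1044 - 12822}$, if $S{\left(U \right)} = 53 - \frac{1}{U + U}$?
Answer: $- \frac{46480014169259}{55584292296} \approx -836.21$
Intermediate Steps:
$k{\left(t \right)} = \frac{1}{2 t}$
$S{\left(U \right)} = 53 - \frac{1}{2 U}$
$- \frac{44321}{S{\left(-210 \right)}} + \frac{k{\left(-106 \right)}}{1044 - 12822} = - \frac{44321}{53 - \frac{1}{2 \left(-210\right)}} + \frac{\frac{1}{2} \frac{1}{-106}}{1044 - 12822} = - \frac{44321}{53 - - \frac{1}{420}} + \frac{\frac{1}{2} \left(- \frac{1}{106}\right)}{-11778} = - \frac{44321}{53 + \frac{1}{420}} - - \frac{1}{2496936} = - \frac{44321}{\frac{22261}{420}} + \frac{1}{2496936} = \left(-44321\right) \frac{420}{22261} + \frac{1}{2496936} = - \frac{18614820}{22261} + \frac{1}{2496936} = - \frac{46480014169259}{55584292296}$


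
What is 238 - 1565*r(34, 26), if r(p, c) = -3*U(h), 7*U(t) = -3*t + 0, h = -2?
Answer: 29836/7 ≈ 4262.3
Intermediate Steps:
U(t) = -3*t/7 (U(t) = (-3*t + 0)/7 = (-3*t)/7 = -3*t/7)
r(p, c) = -18/7 (r(p, c) = -(-9)*(-2)/7 = -3*6/7 = -18/7)
238 - 1565*r(34, 26) = 238 - 1565*(-18/7) = 238 + 28170/7 = 29836/7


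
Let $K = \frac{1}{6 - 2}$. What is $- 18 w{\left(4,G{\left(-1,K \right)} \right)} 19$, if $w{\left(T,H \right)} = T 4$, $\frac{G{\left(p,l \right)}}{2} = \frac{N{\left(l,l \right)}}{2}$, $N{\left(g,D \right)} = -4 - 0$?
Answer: $-5472$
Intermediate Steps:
$N{\left(g,D \right)} = -4$ ($N{\left(g,D \right)} = -4 + 0 = -4$)
$K = \frac{1}{4} \approx 0.25$
$G{\left(p,l \right)} = -4$ ($G{\left(p,l \right)} = 2 \left(- \frac{4}{2}\right) = 2 \left(\left(-4\right) \frac{1}{2}\right) = 2 \left(-2\right) = -4$)
$w{\left(T,H \right)} = 4 T$
$- 18 w{\left(4,G{\left(-1,K \right)} \right)} 19 = - 18 \cdot 4 \cdot 4 \cdot 19 = \left(-18\right) 16 \cdot 19 = \left(-288\right) 19 = -5472$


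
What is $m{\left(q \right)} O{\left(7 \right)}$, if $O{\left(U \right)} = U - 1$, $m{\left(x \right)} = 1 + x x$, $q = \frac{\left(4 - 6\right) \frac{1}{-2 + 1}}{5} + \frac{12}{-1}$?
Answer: $\frac{20334}{25} \approx 813.36$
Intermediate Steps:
$q = - \frac{58}{5}$ ($q = - \frac{2}{-1} \cdot \frac{1}{5} + 12 \left(-1\right) = \left(-2\right) \left(-1\right) \frac{1}{5} - 12 = 2 \cdot \frac{1}{5} - 12 = \frac{2}{5} - 12 = - \frac{58}{5} \approx -11.6$)
$m{\left(x \right)} = 1 + x^{2}$
$O{\left(U \right)} = -1 + U$ ($O{\left(U \right)} = U - 1 = -1 + U$)
$m{\left(q \right)} O{\left(7 \right)} = \left(1 + \left(- \frac{58}{5}\right)^{2}\right) \left(-1 + 7\right) = \left(1 + \frac{3364}{25}\right) 6 = \frac{3389}{25} \cdot 6 = \frac{20334}{25}$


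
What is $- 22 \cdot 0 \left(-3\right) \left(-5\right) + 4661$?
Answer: $4661$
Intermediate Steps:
$- 22 \cdot 0 \left(-3\right) \left(-5\right) + 4661 = - 22 \cdot 0 \left(-5\right) + 4661 = \left(-22\right) 0 + 4661 = 0 + 4661 = 4661$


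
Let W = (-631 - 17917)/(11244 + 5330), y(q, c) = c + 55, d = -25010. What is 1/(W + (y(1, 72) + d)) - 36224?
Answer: -7469921119967/206214695 ≈ -36224.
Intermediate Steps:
y(q, c) = 55 + c
W = -9274/8287 (W = -18548/16574 = -18548*1/16574 = -9274/8287 ≈ -1.1191)
1/(W + (y(1, 72) + d)) - 36224 = 1/(-9274/8287 + ((55 + 72) - 25010)) - 36224 = 1/(-9274/8287 + (127 - 25010)) - 36224 = 1/(-9274/8287 - 24883) - 36224 = 1/(-206214695/8287) - 36224 = -8287/206214695 - 36224 = -7469921119967/206214695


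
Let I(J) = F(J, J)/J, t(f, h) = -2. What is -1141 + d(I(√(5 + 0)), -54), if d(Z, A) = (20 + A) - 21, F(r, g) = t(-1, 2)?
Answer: -1196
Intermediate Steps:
F(r, g) = -2
I(J) = -2/J
d(Z, A) = -1 + A
-1141 + d(I(√(5 + 0)), -54) = -1141 + (-1 - 54) = -1141 - 55 = -1196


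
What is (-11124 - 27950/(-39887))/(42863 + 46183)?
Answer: -221837519/1775888901 ≈ -0.12492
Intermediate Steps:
(-11124 - 27950/(-39887))/(42863 + 46183) = (-11124 - 27950*(-1/39887))/89046 = (-11124 + 27950/39887)*(1/89046) = -443675038/39887*1/89046 = -221837519/1775888901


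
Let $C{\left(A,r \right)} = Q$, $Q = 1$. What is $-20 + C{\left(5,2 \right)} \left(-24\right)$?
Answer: $-44$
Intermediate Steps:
$C{\left(A,r \right)} = 1$
$-20 + C{\left(5,2 \right)} \left(-24\right) = -20 + 1 \left(-24\right) = -20 - 24 = -44$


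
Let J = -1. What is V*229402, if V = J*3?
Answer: -688206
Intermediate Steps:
V = -3 (V = -1*3 = -3)
V*229402 = -3*229402 = -688206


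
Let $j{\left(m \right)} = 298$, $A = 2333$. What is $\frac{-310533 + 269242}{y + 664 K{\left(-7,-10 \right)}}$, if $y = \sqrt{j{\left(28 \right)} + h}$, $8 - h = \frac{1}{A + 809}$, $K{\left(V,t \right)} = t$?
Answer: $\frac{861449178080}{138528561749} + \frac{41291 \sqrt{3020879042}}{138528561749} \approx 6.2349$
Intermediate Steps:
$h = \frac{25135}{3142}$ ($h = 8 - \frac{1}{2333 + 809} = 8 - \frac{1}{3142} = \frac{25135}{3142} \approx 7.9997$)
$y = \frac{\sqrt{3020879042}}{3142}$ ($y = \sqrt{298 + \frac{25135}{3142}} = \sqrt{\frac{961451}{3142}} = \frac{\sqrt{3020879042}}{3142} \approx 17.493$)
$\frac{-310533 + 269242}{y + 664 K{\left(-7,-10 \right)}} = \frac{-310533 + 269242}{\frac{\sqrt{3020879042}}{3142} + 664 \left(-10\right)} = - \frac{41291}{\frac{\sqrt{3020879042}}{3142} - 6640} = - \frac{41291}{-6640 + \frac{\sqrt{3020879042}}{3142}}$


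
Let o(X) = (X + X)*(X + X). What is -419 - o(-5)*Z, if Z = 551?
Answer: -55519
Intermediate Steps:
o(X) = 4*X² (o(X) = (2*X)*(2*X) = 4*X²)
-419 - o(-5)*Z = -419 - 4*(-5)²*551 = -419 - 4*25*551 = -419 - 100*551 = -419 - 1*55100 = -419 - 55100 = -55519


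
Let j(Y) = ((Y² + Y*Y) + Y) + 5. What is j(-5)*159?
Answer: 7950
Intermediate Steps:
j(Y) = 5 + Y + 2*Y² (j(Y) = ((Y² + Y²) + Y) + 5 = (2*Y² + Y) + 5 = (Y + 2*Y²) + 5 = 5 + Y + 2*Y²)
j(-5)*159 = (5 - 5 + 2*(-5)²)*159 = (5 - 5 + 2*25)*159 = (5 - 5 + 50)*159 = 50*159 = 7950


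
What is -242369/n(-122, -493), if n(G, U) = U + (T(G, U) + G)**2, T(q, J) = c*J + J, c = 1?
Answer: -242369/1227171 ≈ -0.19750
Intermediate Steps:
T(q, J) = 2*J (T(q, J) = 1*J + J = J + J = 2*J)
n(G, U) = U + (G + 2*U)**2 (n(G, U) = U + (2*U + G)**2 = U + (G + 2*U)**2)
-242369/n(-122, -493) = -242369/(-493 + (-122 + 2*(-493))**2) = -242369/(-493 + (-122 - 986)**2) = -242369/(-493 + (-1108)**2) = -242369/(-493 + 1227664) = -242369/1227171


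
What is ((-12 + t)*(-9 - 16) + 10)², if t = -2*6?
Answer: 372100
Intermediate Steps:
t = -12
((-12 + t)*(-9 - 16) + 10)² = ((-12 - 12)*(-9 - 16) + 10)² = (-24*(-25) + 10)² = (600 + 10)² = 610² = 372100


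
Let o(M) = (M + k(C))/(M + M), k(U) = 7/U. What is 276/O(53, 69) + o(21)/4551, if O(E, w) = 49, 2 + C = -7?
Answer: 33914689/6020973 ≈ 5.6328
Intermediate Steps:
C = -9 (C = -2 - 7 = -9)
o(M) = (-7/9 + M)/(2*M) (o(M) = (M + 7/(-9))/(M + M) = (M + 7*(-1/9))/((2*M)) = (M - 7/9)*(1/(2*M)) = (-7/9 + M)*(1/(2*M)) = (-7/9 + M)/(2*M))
276/O(53, 69) + o(21)/4551 = 276/49 + ((1/18)*(-7 + 9*21)/21)/4551 = 276*(1/49) + ((1/18)*(1/21)*(-7 + 189))*(1/4551) = 276/49 + ((1/18)*(1/21)*182)*(1/4551) = 276/49 + (13/27)*(1/4551) = 276/49 + 13/122877 = 33914689/6020973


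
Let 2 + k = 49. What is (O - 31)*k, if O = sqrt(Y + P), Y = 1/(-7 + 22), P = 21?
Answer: -1457 + 94*sqrt(1185)/15 ≈ -1241.3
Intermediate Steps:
k = 47 (k = -2 + 49 = 47)
Y = 1/15 ≈ 0.066667
O = 2*sqrt(1185)/15 (O = sqrt(1/15 + 21) = sqrt(316/15) = 2*sqrt(1185)/15 ≈ 4.5898)
(O - 31)*k = (2*sqrt(1185)/15 - 31)*47 = (-31 + 2*sqrt(1185)/15)*47 = -1457 + 94*sqrt(1185)/15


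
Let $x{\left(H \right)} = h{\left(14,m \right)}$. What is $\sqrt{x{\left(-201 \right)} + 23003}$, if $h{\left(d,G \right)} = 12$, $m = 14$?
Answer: $\sqrt{23015} \approx 151.71$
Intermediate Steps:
$x{\left(H \right)} = 12$
$\sqrt{x{\left(-201 \right)} + 23003} = \sqrt{12 + 23003} = \sqrt{23015}$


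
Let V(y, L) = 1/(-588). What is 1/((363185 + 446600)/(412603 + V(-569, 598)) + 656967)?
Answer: 242610563/159387609896001 ≈ 1.5221e-6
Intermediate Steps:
V(y, L) = -1/588
1/((363185 + 446600)/(412603 + V(-569, 598)) + 656967) = 1/((363185 + 446600)/(412603 - 1/588) + 656967) = 1/(809785/(242610563/588) + 656967) = 1/(809785*(588/242610563) + 656967) = 1/(476153580/242610563 + 656967) = 1/(159387609896001/242610563) = 242610563/159387609896001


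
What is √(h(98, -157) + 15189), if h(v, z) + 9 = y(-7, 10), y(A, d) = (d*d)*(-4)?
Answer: 2*√3695 ≈ 121.57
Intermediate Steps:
y(A, d) = -4*d² (y(A, d) = d²*(-4) = -4*d²)
h(v, z) = -409 (h(v, z) = -9 - 4*10² = -9 - 4*100 = -9 - 400 = -409)
√(h(98, -157) + 15189) = √(-409 + 15189) = √14780 = 2*√3695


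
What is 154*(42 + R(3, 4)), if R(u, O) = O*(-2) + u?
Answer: 5698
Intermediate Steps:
R(u, O) = u - 2*O (R(u, O) = -2*O + u = u - 2*O)
154*(42 + R(3, 4)) = 154*(42 + (3 - 2*4)) = 154*(42 + (3 - 8)) = 154*(42 - 5) = 154*37 = 5698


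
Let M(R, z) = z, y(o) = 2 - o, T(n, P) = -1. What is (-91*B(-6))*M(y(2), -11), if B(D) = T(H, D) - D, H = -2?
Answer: 5005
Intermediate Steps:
B(D) = -1 - D
(-91*B(-6))*M(y(2), -11) = -91*(-1 - 1*(-6))*(-11) = -91*(-1 + 6)*(-11) = -91*5*(-11) = -455*(-11) = 5005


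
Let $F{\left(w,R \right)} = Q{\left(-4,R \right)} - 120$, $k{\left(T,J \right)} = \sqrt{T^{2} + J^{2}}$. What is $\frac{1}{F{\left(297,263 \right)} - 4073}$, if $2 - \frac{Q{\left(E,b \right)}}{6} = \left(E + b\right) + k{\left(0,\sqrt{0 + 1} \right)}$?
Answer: $- \frac{1}{5741} \approx -0.00017419$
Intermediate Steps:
$k{\left(T,J \right)} = \sqrt{J^{2} + T^{2}}$
$Q{\left(E,b \right)} = 6 - 6 E - 6 b$ ($Q{\left(E,b \right)} = 12 - 6 \left(\left(E + b\right) + \sqrt{\left(\sqrt{0 + 1}\right)^{2} + 0^{2}}\right) = 12 - 6 \left(\left(E + b\right) + \sqrt{\left(\sqrt{1}\right)^{2} + 0}\right) = 12 - 6 \left(\left(E + b\right) + \sqrt{1^{2} + 0}\right) = 12 - 6 \left(\left(E + b\right) + \sqrt{1 + 0}\right) = 12 - 6 \left(\left(E + b\right) + \sqrt{1}\right) = 12 - 6 \left(\left(E + b\right) + 1\right) = 12 - 6 \left(1 + E + b\right) = 12 - \left(6 + 6 E + 6 b\right) = 6 - 6 E - 6 b$)
$F{\left(w,R \right)} = -90 - 6 R$ ($F{\left(w,R \right)} = \left(6 - -24 - 6 R\right) - 120 = \left(6 + 24 - 6 R\right) - 120 = \left(30 - 6 R\right) - 120 = -90 - 6 R$)
$\frac{1}{F{\left(297,263 \right)} - 4073} = \frac{1}{\left(-90 - 1578\right) - 4073} = \frac{1}{-1668 - 4073} = \frac{1}{-5741} = - \frac{1}{5741}$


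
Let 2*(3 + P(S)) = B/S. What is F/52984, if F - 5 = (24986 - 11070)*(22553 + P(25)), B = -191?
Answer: 211995031/35800 ≈ 5921.6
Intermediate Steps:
P(S) = -3 - 191/(2*S) (P(S) = -3 + (-191/S)/2 = -3 - 191/(2*S))
F = 7843816147/25 (F = 5 + (24986 - 11070)*(22553 + (-3 - 191/2/25)) = 5 + 13916*(22553 + (-3 - 191/2*1/25)) = 5 + 13916*(22553 + (-3 - 191/50)) = 5 + 13916*(22553 - 341/50) = 5 + 13916*(1127309/50) = 5 + 7843816022/25 = 7843816147/25 ≈ 3.1375e+8)
F/52984 = (7843816147/25)/52984 = (7843816147/25)*(1/52984) = 211995031/35800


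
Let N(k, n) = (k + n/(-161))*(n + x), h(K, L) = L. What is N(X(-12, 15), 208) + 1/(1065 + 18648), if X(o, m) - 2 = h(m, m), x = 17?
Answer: 11217189986/3173793 ≈ 3534.3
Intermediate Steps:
X(o, m) = 2 + m
N(k, n) = (17 + n)*(k - n/161) (N(k, n) = (k + n/(-161))*(n + 17) = (k + n*(-1/161))*(17 + n) = (k - n/161)*(17 + n) = (17 + n)*(k - n/161))
N(X(-12, 15), 208) + 1/(1065 + 18648) = (17*(2 + 15) - 17/161*208 - 1/161*208² + (2 + 15)*208) + 1/(1065 + 18648) = (17*17 - 3536/161 - 1/161*43264 + 17*208) + 1/19713 = (289 - 3536/161 - 43264/161 + 3536) + 1/19713 = 569025/161 + 1/19713 = 11217189986/3173793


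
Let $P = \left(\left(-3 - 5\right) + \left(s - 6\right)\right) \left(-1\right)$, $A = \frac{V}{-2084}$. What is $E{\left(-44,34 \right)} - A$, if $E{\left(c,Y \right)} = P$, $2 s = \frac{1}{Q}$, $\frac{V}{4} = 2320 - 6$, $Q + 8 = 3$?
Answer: $\frac{96601}{5210} \approx 18.541$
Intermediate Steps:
$Q = -5$ ($Q = -8 + 3 = -5$)
$V = 9256$ ($V = 4 \left(2320 - 6\right) = 4 \cdot 2314 = 9256$)
$A = - \frac{2314}{521}$ ($A = \frac{9256}{-2084} = 9256 \left(- \frac{1}{2084}\right) = - \frac{2314}{521} \approx -4.4415$)
$s = - \frac{1}{10}$ ($s = \frac{1}{2 \left(-5\right)} = \frac{1}{2} \left(- \frac{1}{5}\right) = - \frac{1}{10} \approx -0.1$)
$P = \frac{141}{10}$ ($P = \left(\left(-3 - 5\right) - \frac{61}{10}\right) \left(-1\right) = \left(-8 - \frac{61}{10}\right) \left(-1\right) = \left(- \frac{141}{10}\right) \left(-1\right) = \frac{141}{10} \approx 14.1$)
$E{\left(c,Y \right)} = \frac{141}{10}$
$E{\left(-44,34 \right)} - A = \frac{141}{10} - - \frac{2314}{521} = \frac{141}{10} + \frac{2314}{521} = \frac{96601}{5210}$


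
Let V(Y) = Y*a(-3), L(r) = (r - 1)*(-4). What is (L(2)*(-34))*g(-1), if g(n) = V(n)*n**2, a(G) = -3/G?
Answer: -136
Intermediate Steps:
L(r) = 4 - 4*r (L(r) = (-1 + r)*(-4) = 4 - 4*r)
V(Y) = Y (V(Y) = Y*(-3/(-3)) = Y*(-3*(-1/3)) = Y*1 = Y)
g(n) = n**3 (g(n) = n*n**2 = n**3)
(L(2)*(-34))*g(-1) = ((4 - 4*2)*(-34))*(-1)**3 = ((4 - 8)*(-34))*(-1) = -4*(-34)*(-1) = 136*(-1) = -136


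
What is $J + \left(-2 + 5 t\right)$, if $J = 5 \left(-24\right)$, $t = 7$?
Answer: $-87$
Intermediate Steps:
$J = -120$
$J + \left(-2 + 5 t\right) = -120 + \left(-2 + 5 \cdot 7\right) = -120 + \left(-2 + 35\right) = -120 + 33 = -87$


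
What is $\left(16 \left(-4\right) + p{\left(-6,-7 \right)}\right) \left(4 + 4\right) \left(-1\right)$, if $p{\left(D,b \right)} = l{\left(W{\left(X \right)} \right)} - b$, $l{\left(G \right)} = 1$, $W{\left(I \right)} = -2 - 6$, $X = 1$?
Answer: $448$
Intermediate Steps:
$W{\left(I \right)} = -8$ ($W{\left(I \right)} = -2 - 6 = -8$)
$p{\left(D,b \right)} = 1 - b$
$\left(16 \left(-4\right) + p{\left(-6,-7 \right)}\right) \left(4 + 4\right) \left(-1\right) = \left(16 \left(-4\right) + \left(1 - -7\right)\right) \left(4 + 4\right) \left(-1\right) = \left(-64 + \left(1 + 7\right)\right) 8 \left(-1\right) = \left(-64 + 8\right) \left(-8\right) = \left(-56\right) \left(-8\right) = 448$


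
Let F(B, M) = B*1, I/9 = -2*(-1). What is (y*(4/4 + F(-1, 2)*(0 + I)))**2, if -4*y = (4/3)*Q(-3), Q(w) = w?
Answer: 289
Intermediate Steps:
I = 18 (I = 9*(-2*(-1)) = 9*2 = 18)
F(B, M) = B
y = 1 (y = -4/3*(-3)/4 = -4*(1/3)*(-3)/4 = -(-3)/3 = -1/4*(-4) = 1)
(y*(4/4 + F(-1, 2)*(0 + I)))**2 = (1*(4/4 - (0 + 18)))**2 = (1*(4*(1/4) - 1*18))**2 = (1*(1 - 18))**2 = (1*(-17))**2 = (-17)**2 = 289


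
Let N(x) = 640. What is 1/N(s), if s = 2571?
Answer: 1/640 ≈ 0.0015625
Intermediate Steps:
1/N(s) = 1/640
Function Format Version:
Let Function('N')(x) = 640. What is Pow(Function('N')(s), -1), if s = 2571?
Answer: Rational(1, 640) ≈ 0.0015625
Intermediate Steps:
Pow(Function('N')(s), -1) = Pow(640, -1) = Rational(1, 640)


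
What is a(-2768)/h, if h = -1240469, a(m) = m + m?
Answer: 5536/1240469 ≈ 0.0044628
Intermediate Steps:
a(m) = 2*m
a(-2768)/h = (2*(-2768))/(-1240469) = -5536*(-1/1240469) = 5536/1240469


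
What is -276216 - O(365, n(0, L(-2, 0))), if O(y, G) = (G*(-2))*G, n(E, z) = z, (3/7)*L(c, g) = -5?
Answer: -2483494/9 ≈ -2.7594e+5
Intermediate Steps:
L(c, g) = -35/3 (L(c, g) = (7/3)*(-5) = -35/3)
O(y, G) = -2*G² (O(y, G) = (-2*G)*G = -2*G²)
-276216 - O(365, n(0, L(-2, 0))) = -276216 - (-2)*(-35/3)² = -276216 - (-2)*1225/9 = -276216 - 1*(-2450/9) = -276216 + 2450/9 = -2483494/9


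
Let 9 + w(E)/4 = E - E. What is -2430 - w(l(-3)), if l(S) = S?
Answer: -2394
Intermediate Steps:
w(E) = -36 (w(E) = -36 + 4*(E - E) = -36 + 4*0 = -36 + 0 = -36)
-2430 - w(l(-3)) = -2430 - 1*(-36) = -2430 + 36 = -2394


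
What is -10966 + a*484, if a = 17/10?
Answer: -50716/5 ≈ -10143.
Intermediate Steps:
a = 17/10 (a = 17*(⅒) = 17/10 ≈ 1.7000)
-10966 + a*484 = -10966 + (17/10)*484 = -10966 + 4114/5 = -50716/5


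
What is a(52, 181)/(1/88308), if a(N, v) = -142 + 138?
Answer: -353232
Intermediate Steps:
a(N, v) = -4
a(52, 181)/(1/88308) = -4/(1/88308) = -4/1/88308 = -4*88308 = -353232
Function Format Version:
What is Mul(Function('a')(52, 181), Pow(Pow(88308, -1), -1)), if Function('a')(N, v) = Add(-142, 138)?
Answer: -353232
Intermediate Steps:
Function('a')(N, v) = -4
Mul(Function('a')(52, 181), Pow(Pow(88308, -1), -1)) = Mul(-4, Pow(Pow(88308, -1), -1)) = Mul(-4, Pow(Rational(1, 88308), -1)) = Mul(-4, 88308) = -353232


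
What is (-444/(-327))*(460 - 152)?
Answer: 45584/109 ≈ 418.20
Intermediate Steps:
(-444/(-327))*(460 - 152) = -444*(-1/327)*308 = (148/109)*308 = 45584/109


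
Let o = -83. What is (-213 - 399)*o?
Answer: 50796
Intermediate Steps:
(-213 - 399)*o = (-213 - 399)*(-83) = -612*(-83) = 50796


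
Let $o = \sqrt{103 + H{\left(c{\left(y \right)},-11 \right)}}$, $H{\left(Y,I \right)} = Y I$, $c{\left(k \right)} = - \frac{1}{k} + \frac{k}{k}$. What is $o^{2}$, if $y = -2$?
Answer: $\frac{173}{2} \approx 86.5$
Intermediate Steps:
$c{\left(k \right)} = 1 - \frac{1}{k}$ ($c{\left(k \right)} = - \frac{1}{k} + 1 = 1 - \frac{1}{k}$)
$H{\left(Y,I \right)} = I Y$
$o = \frac{\sqrt{346}}{2}$ ($o = \sqrt{103 - 11 \frac{-1 - 2}{-2}} = \sqrt{103 - 11 \left(\left(- \frac{1}{2}\right) \left(-3\right)\right)} = \sqrt{103 - \frac{33}{2}} = \sqrt{\frac{173}{2}} = \frac{\sqrt{346}}{2} \approx 9.3005$)
$o^{2} = \left(\frac{\sqrt{346}}{2}\right)^{2} = \frac{173}{2}$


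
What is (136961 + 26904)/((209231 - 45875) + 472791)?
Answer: 163865/636147 ≈ 0.25759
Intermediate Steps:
(136961 + 26904)/((209231 - 45875) + 472791) = 163865/(163356 + 472791) = 163865/636147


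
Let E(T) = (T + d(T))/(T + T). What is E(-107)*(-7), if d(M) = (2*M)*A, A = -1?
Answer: 7/2 ≈ 3.5000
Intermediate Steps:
d(M) = -2*M (d(M) = (2*M)*(-1) = -2*M)
E(T) = -½ (E(T) = (T - 2*T)/(T + T) = (-T)/((2*T)) = (-T)*(1/(2*T)) = -½)
E(-107)*(-7) = -½*(-7) = 7/2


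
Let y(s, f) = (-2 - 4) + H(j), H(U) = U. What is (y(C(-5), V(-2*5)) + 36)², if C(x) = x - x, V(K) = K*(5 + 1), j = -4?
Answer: 676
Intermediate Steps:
V(K) = 6*K (V(K) = K*6 = 6*K)
C(x) = 0
y(s, f) = -10 (y(s, f) = (-2 - 4) - 4 = -6 - 4 = -10)
(y(C(-5), V(-2*5)) + 36)² = (-10 + 36)² = 26² = 676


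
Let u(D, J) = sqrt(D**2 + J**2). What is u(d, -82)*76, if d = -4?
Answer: 152*sqrt(1685) ≈ 6239.4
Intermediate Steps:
u(d, -82)*76 = sqrt((-4)**2 + (-82)**2)*76 = sqrt(16 + 6724)*76 = sqrt(6740)*76 = (2*sqrt(1685))*76 = 152*sqrt(1685)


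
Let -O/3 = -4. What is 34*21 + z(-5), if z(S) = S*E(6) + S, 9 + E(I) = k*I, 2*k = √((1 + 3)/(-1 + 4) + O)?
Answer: 754 - 10*√30 ≈ 699.23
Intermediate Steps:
O = 12 (O = -3*(-4) = 12)
k = √30/3 (k = √((1 + 3)/(-1 + 4) + 12)/2 = √(4/3 + 12)/2 = √(40/3)/2 = (2*√30/3)/2 = √30/3 ≈ 1.8257)
E(I) = -9 + I*√30/3 (E(I) = -9 + (√30/3)*I = -9 + I*√30/3)
z(S) = S + S*(-9 + 2*√30) (z(S) = S*(-9 + (⅓)*6*√30) + S = S*(-9 + 2*√30) + S = S + S*(-9 + 2*√30))
34*21 + z(-5) = 34*21 + 2*(-5)*(-4 + √30) = 714 + (40 - 10*√30) = 754 - 10*√30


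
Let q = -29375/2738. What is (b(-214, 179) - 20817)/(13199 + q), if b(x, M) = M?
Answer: -56506844/36109487 ≈ -1.5649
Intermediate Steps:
q = -29375/2738 (q = -29375*1/2738 = -29375/2738 ≈ -10.729)
(b(-214, 179) - 20817)/(13199 + q) = (179 - 20817)/(13199 - 29375/2738) = -20638/36109487/2738 = -20638*2738/36109487 = -56506844/36109487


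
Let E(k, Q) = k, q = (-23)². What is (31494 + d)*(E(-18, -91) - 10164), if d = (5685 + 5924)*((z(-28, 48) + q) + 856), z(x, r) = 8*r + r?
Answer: -215095228554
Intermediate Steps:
q = 529
z(x, r) = 9*r
d = 21093553 (d = (5685 + 5924)*((9*48 + 529) + 856) = 11609*((432 + 529) + 856) = 11609*(961 + 856) = 11609*1817 = 21093553)
(31494 + d)*(E(-18, -91) - 10164) = (31494 + 21093553)*(-18 - 10164) = 21125047*(-10182) = -215095228554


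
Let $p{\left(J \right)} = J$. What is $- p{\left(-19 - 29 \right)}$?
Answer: $48$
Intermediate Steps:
$- p{\left(-19 - 29 \right)} = - (-19 - 29) = \left(-1\right) \left(-48\right) = 48$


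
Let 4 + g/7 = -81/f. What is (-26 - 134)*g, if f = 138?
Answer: 118160/23 ≈ 5137.4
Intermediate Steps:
g = -1477/46 (g = -28 + 7*(-81/138) = -28 + 7*(-81*1/138) = -28 + 7*(-27/46) = -28 - 189/46 = -1477/46 ≈ -32.109)
(-26 - 134)*g = (-26 - 134)*(-1477/46) = -160*(-1477/46) = 118160/23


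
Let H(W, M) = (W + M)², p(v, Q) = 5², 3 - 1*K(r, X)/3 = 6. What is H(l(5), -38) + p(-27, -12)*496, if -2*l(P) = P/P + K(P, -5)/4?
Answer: 883001/64 ≈ 13797.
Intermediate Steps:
K(r, X) = -9 (K(r, X) = 9 - 3*6 = 9 - 18 = -9)
p(v, Q) = 25
l(P) = 5/8 (l(P) = -(P/P - 9/4)/2 = -(1 - 9*¼)/2 = -(1 - 9/4)/2 = -½*(-5/4) = 5/8)
H(W, M) = (M + W)²
H(l(5), -38) + p(-27, -12)*496 = (-38 + 5/8)² + 25*496 = (-299/8)² + 12400 = 89401/64 + 12400 = 883001/64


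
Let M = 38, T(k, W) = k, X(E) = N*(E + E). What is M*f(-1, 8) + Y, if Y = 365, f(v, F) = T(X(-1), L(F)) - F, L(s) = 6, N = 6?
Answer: -395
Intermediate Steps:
X(E) = 12*E (X(E) = 6*(E + E) = 6*(2*E) = 12*E)
f(v, F) = -12 - F (f(v, F) = 12*(-1) - F = -12 - F)
M*f(-1, 8) + Y = 38*(-12 - 1*8) + 365 = 38*(-12 - 8) + 365 = 38*(-20) + 365 = -760 + 365 = -395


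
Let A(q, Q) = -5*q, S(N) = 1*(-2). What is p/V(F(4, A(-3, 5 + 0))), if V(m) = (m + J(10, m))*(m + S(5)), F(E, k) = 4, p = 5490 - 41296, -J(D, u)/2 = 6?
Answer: 17903/8 ≈ 2237.9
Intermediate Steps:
S(N) = -2
J(D, u) = -12 (J(D, u) = -2*6 = -12)
p = -35806
V(m) = (-12 + m)*(-2 + m) (V(m) = (m - 12)*(m - 2) = (-12 + m)*(-2 + m))
p/V(F(4, A(-3, 5 + 0))) = -35806/(24 + 4**2 - 14*4) = -35806/(24 + 16 - 56) = -35806/(-16) = -35806*(-1/16) = 17903/8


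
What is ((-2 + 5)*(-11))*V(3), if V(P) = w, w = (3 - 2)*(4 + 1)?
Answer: -165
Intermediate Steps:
w = 5 (w = 1*5 = 5)
V(P) = 5
((-2 + 5)*(-11))*V(3) = ((-2 + 5)*(-11))*5 = (3*(-11))*5 = -33*5 = -165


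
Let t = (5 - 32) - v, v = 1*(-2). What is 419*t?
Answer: -10475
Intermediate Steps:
v = -2
t = -25 (t = (5 - 32) - 1*(-2) = -27 + 2 = -25)
419*t = 419*(-25) = -10475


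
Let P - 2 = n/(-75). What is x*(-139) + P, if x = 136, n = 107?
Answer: -1417757/75 ≈ -18903.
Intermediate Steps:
P = 43/75 (P = 2 + 107/(-75) = 2 + 107*(-1/75) = 2 - 107/75 = 43/75 ≈ 0.57333)
x*(-139) + P = 136*(-139) + 43/75 = -18904 + 43/75 = -1417757/75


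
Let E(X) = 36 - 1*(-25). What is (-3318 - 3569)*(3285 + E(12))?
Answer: -23043902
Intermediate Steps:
E(X) = 61 (E(X) = 36 + 25 = 61)
(-3318 - 3569)*(3285 + E(12)) = (-3318 - 3569)*(3285 + 61) = -6887*3346 = -23043902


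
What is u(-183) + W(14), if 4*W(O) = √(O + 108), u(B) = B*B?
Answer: 33489 + √122/4 ≈ 33492.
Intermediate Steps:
u(B) = B²
W(O) = √(108 + O)/4 (W(O) = √(O + 108)/4 = √(108 + O)/4)
u(-183) + W(14) = (-183)² + √(108 + 14)/4 = 33489 + √122/4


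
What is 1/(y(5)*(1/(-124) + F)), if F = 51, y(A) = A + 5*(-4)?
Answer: -124/94845 ≈ -0.0013074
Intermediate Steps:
y(A) = -20 + A (y(A) = A - 20 = -20 + A)
1/(y(5)*(1/(-124) + F)) = 1/((-20 + 5)*(1/(-124) + 51)) = 1/(-15*(-1/124 + 51)) = 1/(-15*6323/124) = 1/(-94845/124) = -124/94845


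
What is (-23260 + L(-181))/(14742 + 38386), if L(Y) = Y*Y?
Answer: 9501/53128 ≈ 0.17883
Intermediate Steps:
L(Y) = Y²
(-23260 + L(-181))/(14742 + 38386) = (-23260 + (-181)²)/(14742 + 38386) = (-23260 + 32761)/53128 = 9501*(1/53128) = 9501/53128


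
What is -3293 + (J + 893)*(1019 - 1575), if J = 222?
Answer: -623233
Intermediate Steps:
-3293 + (J + 893)*(1019 - 1575) = -3293 + (222 + 893)*(1019 - 1575) = -3293 + 1115*(-556) = -3293 - 619940 = -623233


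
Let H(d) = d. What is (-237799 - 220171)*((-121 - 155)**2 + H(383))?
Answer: -35061725230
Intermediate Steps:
(-237799 - 220171)*((-121 - 155)**2 + H(383)) = (-237799 - 220171)*((-121 - 155)**2 + 383) = -457970*((-276)**2 + 383) = -457970*(76176 + 383) = -457970*76559 = -35061725230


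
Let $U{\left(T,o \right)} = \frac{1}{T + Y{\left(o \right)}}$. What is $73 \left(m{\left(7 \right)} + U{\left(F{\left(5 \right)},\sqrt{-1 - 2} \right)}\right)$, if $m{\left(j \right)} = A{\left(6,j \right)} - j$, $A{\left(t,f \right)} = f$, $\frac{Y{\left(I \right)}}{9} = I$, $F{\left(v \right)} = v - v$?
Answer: $- \frac{73 i \sqrt{3}}{27} \approx - 4.683 i$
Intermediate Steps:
$F{\left(v \right)} = 0$
$Y{\left(I \right)} = 9 I$
$m{\left(j \right)} = 0$ ($m{\left(j \right)} = j - j = 0$)
$U{\left(T,o \right)} = \frac{1}{T + 9 o}$
$73 \left(m{\left(7 \right)} + U{\left(F{\left(5 \right)},\sqrt{-1 - 2} \right)}\right) = 73 \left(0 + \frac{1}{0 + 9 \sqrt{-1 - 2}}\right) = 73 \left(0 + \frac{1}{0 + 9 \sqrt{-3}}\right) = 73 \left(0 + \frac{1}{0 + 9 i \sqrt{3}}\right) = 73 \left(0 + \frac{1}{9 i \sqrt{3}}\right) = 73 \left(0 - \frac{i \sqrt{3}}{27}\right) = 73 \left(- \frac{i \sqrt{3}}{27}\right) = - \frac{73 i \sqrt{3}}{27}$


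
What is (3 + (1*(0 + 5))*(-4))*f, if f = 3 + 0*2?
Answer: -51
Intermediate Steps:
f = 3 (f = 3 + 0 = 3)
(3 + (1*(0 + 5))*(-4))*f = (3 + (1*(0 + 5))*(-4))*3 = (3 + (1*5)*(-4))*3 = (3 + 5*(-4))*3 = (3 - 20)*3 = -17*3 = -51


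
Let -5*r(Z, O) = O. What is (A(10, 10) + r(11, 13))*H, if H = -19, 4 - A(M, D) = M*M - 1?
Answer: 9272/5 ≈ 1854.4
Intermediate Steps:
r(Z, O) = -O/5
A(M, D) = 5 - M**2 (A(M, D) = 4 - (M*M - 1) = 4 - (M**2 - 1) = 4 - (-1 + M**2) = 4 + (1 - M**2) = 5 - M**2)
(A(10, 10) + r(11, 13))*H = ((5 - 1*10**2) - 1/5*13)*(-19) = ((5 - 1*100) - 13/5)*(-19) = ((5 - 100) - 13/5)*(-19) = (-95 - 13/5)*(-19) = -488/5*(-19) = 9272/5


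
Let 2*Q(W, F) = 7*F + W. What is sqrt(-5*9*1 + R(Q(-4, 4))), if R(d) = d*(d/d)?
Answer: I*sqrt(33) ≈ 5.7446*I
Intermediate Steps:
Q(W, F) = W/2 + 7*F/2 (Q(W, F) = (7*F + W)/2 = (W + 7*F)/2 = W/2 + 7*F/2)
R(d) = d (R(d) = d*1 = d)
sqrt(-5*9*1 + R(Q(-4, 4))) = sqrt(-5*9*1 + ((1/2)*(-4) + (7/2)*4)) = sqrt(-45*1 + (-2 + 14)) = sqrt(-45 + 12) = sqrt(-33) = I*sqrt(33)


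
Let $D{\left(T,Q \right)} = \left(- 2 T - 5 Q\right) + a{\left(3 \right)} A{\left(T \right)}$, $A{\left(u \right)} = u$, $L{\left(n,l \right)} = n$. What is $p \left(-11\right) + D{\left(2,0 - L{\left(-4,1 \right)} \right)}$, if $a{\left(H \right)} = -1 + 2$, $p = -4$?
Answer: $22$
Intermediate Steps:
$a{\left(H \right)} = 1$
$D{\left(T,Q \right)} = - T - 5 Q$ ($D{\left(T,Q \right)} = \left(- 2 T - 5 Q\right) + 1 T = \left(- 5 Q - 2 T\right) + T = - T - 5 Q$)
$p \left(-11\right) + D{\left(2,0 - L{\left(-4,1 \right)} \right)} = \left(-4\right) \left(-11\right) - \left(2 + 5 \left(0 - -4\right)\right) = 44 - \left(2 + 5 \left(0 + 4\right)\right) = 44 - 22 = 22$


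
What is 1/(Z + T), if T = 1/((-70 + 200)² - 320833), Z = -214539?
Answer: -303933/65205481888 ≈ -4.6612e-6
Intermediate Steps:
T = -1/303933 (T = 1/(130² - 320833) = 1/(16900 - 320833) = 1/(-303933) = -1/303933 ≈ -3.2902e-6)
1/(Z + T) = 1/(-214539 - 1/303933) = 1/(-65205481888/303933) = -303933/65205481888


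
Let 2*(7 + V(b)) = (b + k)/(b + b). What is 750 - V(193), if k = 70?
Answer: 584141/772 ≈ 756.66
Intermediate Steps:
V(b) = -7 + (70 + b)/(4*b) (V(b) = -7 + ((b + 70)/(b + b))/2 = -7 + ((70 + b)/((2*b)))/2 = -7 + ((70 + b)*(1/(2*b)))/2 = -7 + ((70 + b)/(2*b))/2 = -7 + (70 + b)/(4*b))
750 - V(193) = 750 - (70 - 27*193)/(4*193) = 750 - (70 - 5211)/(4*193) = 750 - (-5141)/(4*193) = 750 - 1*(-5141/772) = 750 + 5141/772 = 584141/772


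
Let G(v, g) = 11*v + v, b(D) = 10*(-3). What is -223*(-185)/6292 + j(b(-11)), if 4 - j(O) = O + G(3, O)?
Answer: 28671/6292 ≈ 4.5567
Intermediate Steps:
b(D) = -30
G(v, g) = 12*v
j(O) = -32 - O (j(O) = 4 - (O + 12*3) = 4 - (O + 36) = 4 - (36 + O) = 4 + (-36 - O) = -32 - O)
-223*(-185)/6292 + j(b(-11)) = -223*(-185)/6292 + (-32 - 1*(-30)) = 41255*(1/6292) + (-32 + 30) = 41255/6292 - 2 = 28671/6292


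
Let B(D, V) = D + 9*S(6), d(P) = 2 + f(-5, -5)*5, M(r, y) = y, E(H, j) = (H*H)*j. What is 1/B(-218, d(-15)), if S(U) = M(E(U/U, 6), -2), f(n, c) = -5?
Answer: -1/236 ≈ -0.0042373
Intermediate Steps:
E(H, j) = j*H² (E(H, j) = H²*j = j*H²)
S(U) = -2
d(P) = -23 (d(P) = 2 - 5*5 = 2 - 25 = -23)
B(D, V) = -18 + D (B(D, V) = D + 9*(-2) = D - 18 = -18 + D)
1/B(-218, d(-15)) = 1/(-18 - 218) = 1/(-236) = -1/236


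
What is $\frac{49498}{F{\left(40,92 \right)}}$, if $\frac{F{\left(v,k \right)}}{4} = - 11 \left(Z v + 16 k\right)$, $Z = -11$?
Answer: $- \frac{24749}{22704} \approx -1.0901$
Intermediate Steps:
$F{\left(v,k \right)} = - 704 k + 484 v$ ($F{\left(v,k \right)} = 4 \left(- 11 \left(- 11 v + 16 k\right)\right) = 4 \left(- 176 k + 121 v\right) = - 704 k + 484 v$)
$\frac{49498}{F{\left(40,92 \right)}} = \frac{49498}{\left(-704\right) 92 + 484 \cdot 40} = \frac{49498}{-64768 + 19360} = \frac{49498}{-45408} = 49498 \left(- \frac{1}{45408}\right) = - \frac{24749}{22704}$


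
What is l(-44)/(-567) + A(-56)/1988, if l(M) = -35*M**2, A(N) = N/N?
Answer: 19243921/161028 ≈ 119.51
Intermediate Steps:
A(N) = 1
l(-44)/(-567) + A(-56)/1988 = -35*(-44)**2/(-567) + 1/1988 = -35*1936*(-1/567) + 1*(1/1988) = -67760*(-1/567) + 1/1988 = 9680/81 + 1/1988 = 19243921/161028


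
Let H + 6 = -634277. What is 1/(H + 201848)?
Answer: -1/432435 ≈ -2.3125e-6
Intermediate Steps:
H = -634283 (H = -6 - 634277 = -634283)
1/(H + 201848) = 1/(-634283 + 201848) = 1/(-432435) = -1/432435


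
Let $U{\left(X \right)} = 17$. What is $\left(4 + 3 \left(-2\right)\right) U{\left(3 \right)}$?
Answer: $-34$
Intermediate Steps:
$\left(4 + 3 \left(-2\right)\right) U{\left(3 \right)} = \left(4 + 3 \left(-2\right)\right) 17 = \left(4 - 6\right) 17 = \left(-2\right) 17 = -34$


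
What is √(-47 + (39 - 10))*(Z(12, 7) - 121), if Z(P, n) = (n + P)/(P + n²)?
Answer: -22086*I*√2/61 ≈ -512.04*I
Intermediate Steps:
Z(P, n) = (P + n)/(P + n²)
√(-47 + (39 - 10))*(Z(12, 7) - 121) = √(-47 + (39 - 10))*((12 + 7)/(12 + 7²) - 121) = √(-47 + 29)*(19/(12 + 49) - 121) = √(-18)*(19/61 - 121) = (3*I*√2)*((1/61)*19 - 121) = (3*I*√2)*(19/61 - 121) = (3*I*√2)*(-7362/61) = -22086*I*√2/61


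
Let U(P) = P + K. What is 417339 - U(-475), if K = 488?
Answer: 417326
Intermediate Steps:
U(P) = 488 + P (U(P) = P + 488 = 488 + P)
417339 - U(-475) = 417339 - (488 - 475) = 417339 - 1*13 = 417339 - 13 = 417326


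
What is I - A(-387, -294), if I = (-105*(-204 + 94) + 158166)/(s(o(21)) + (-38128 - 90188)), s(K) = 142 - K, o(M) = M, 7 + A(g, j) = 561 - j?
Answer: -108879076/128195 ≈ -849.32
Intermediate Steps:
A(g, j) = 554 - j (A(g, j) = -7 + (561 - j) = 554 - j)
I = -169716/128195 (I = (-105*(-204 + 94) + 158166)/((142 - 1*21) + (-38128 - 90188)) = (-105*(-110) + 158166)/((142 - 21) - 128316) = (11550 + 158166)/(121 - 128316) = 169716/(-128195) = 169716*(-1/128195) = -169716/128195 ≈ -1.3239)
I - A(-387, -294) = -169716/128195 - (554 - 1*(-294)) = -169716/128195 - (554 + 294) = -169716/128195 - 1*848 = -169716/128195 - 848 = -108879076/128195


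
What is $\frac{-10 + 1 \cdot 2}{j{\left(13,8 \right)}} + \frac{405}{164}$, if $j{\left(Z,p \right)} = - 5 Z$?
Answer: $\frac{27637}{10660} \approx 2.5926$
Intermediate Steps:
$\frac{-10 + 1 \cdot 2}{j{\left(13,8 \right)}} + \frac{405}{164} = \frac{-10 + 1 \cdot 2}{\left(-5\right) 13} + \frac{405}{164} = \frac{-10 + 2}{-65} + 405 \cdot \frac{1}{164} = \left(-8\right) \left(- \frac{1}{65}\right) + \frac{405}{164} = \frac{8}{65} + \frac{405}{164} = \frac{27637}{10660}$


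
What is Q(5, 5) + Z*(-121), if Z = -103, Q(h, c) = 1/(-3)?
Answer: 37388/3 ≈ 12463.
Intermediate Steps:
Q(h, c) = -⅓ (Q(h, c) = 1*(-⅓) = -⅓)
Q(5, 5) + Z*(-121) = -⅓ - 103*(-121) = -⅓ + 12463 = 37388/3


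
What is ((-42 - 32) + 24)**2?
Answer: 2500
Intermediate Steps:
((-42 - 32) + 24)**2 = (-74 + 24)**2 = (-50)**2 = 2500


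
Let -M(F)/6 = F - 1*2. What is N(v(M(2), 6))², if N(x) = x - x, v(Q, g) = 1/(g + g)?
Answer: 0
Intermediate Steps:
M(F) = 12 - 6*F (M(F) = -6*(F - 1*2) = -6*(F - 2) = -6*(-2 + F) = 12 - 6*F)
v(Q, g) = 1/(2*g)
N(x) = 0
N(v(M(2), 6))² = 0² = 0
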